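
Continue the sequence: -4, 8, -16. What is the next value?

Ratios: 8 / -4 = -2.0
This is a geometric sequence with common ratio r = -2.
Next term = -16 * -2 = 32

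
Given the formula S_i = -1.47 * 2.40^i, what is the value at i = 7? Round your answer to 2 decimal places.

S_7 = -1.47 * 2.4^7 ≈ -1.47 * 458.6471 ≈ -674.21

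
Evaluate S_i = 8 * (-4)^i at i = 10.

S_10 = 8 * (-4)^10 = 8 * 1048576 = 8388608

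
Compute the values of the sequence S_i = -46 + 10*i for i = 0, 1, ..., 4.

This is an arithmetic sequence.
i=0: S_0 = -46 + 10*0 = -46
i=1: S_1 = -46 + 10*1 = -36
i=2: S_2 = -46 + 10*2 = -26
i=3: S_3 = -46 + 10*3 = -16
i=4: S_4 = -46 + 10*4 = -6
The first 5 terms are: [-46, -36, -26, -16, -6]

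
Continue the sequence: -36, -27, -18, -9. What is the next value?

Differences: -27 - -36 = 9
This is an arithmetic sequence with common difference d = 9.
Next term = -9 + 9 = 0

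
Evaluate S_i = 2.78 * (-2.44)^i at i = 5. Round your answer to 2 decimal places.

S_5 = 2.78 * (-2.44)^5 ≈ 2.78 * -86.4867 ≈ -240.43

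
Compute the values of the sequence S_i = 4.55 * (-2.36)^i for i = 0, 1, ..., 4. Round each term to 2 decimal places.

This is a geometric sequence.
i=0: S_0 = 4.55 * (-2.36)^0 = 4.55
i=1: S_1 = 4.55 * (-2.36)^1 ≈ -10.74
i=2: S_2 = 4.55 * (-2.36)^2 ≈ 25.34
i=3: S_3 = 4.55 * (-2.36)^3 ≈ -59.81
i=4: S_4 = 4.55 * (-2.36)^4 ≈ 141.14
The first 5 terms are: [4.55, -10.74, 25.34, -59.81, 141.14]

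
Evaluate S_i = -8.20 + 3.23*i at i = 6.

S_6 = -8.2 + 3.23*6 = -8.2 + 19.38 = 11.18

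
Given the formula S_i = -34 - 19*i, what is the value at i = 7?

S_7 = -34 + -19*7 = -34 + -133 = -167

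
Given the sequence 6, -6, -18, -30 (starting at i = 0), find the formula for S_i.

Check differences: -6 - 6 = -12
-18 - -6 = -12
Common difference d = -12.
First term a = 6.
Formula: S_i = 6 - 12*i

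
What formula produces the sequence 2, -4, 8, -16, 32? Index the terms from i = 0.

Check ratios: -4 / 2 = -2.0
Common ratio r = -2.
First term a = 2.
Formula: S_i = 2 * (-2)^i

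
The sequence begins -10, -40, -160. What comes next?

Ratios: -40 / -10 = 4.0
This is a geometric sequence with common ratio r = 4.
Next term = -160 * 4 = -640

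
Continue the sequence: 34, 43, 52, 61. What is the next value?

Differences: 43 - 34 = 9
This is an arithmetic sequence with common difference d = 9.
Next term = 61 + 9 = 70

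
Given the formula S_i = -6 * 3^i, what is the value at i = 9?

S_9 = -6 * 3^9 = -6 * 19683 = -118098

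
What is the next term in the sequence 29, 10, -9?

Differences: 10 - 29 = -19
This is an arithmetic sequence with common difference d = -19.
Next term = -9 + -19 = -28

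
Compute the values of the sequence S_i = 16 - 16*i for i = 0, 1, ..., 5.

This is an arithmetic sequence.
i=0: S_0 = 16 + -16*0 = 16
i=1: S_1 = 16 + -16*1 = 0
i=2: S_2 = 16 + -16*2 = -16
i=3: S_3 = 16 + -16*3 = -32
i=4: S_4 = 16 + -16*4 = -48
i=5: S_5 = 16 + -16*5 = -64
The first 6 terms are: [16, 0, -16, -32, -48, -64]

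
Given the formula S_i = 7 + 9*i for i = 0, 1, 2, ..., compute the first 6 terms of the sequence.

This is an arithmetic sequence.
i=0: S_0 = 7 + 9*0 = 7
i=1: S_1 = 7 + 9*1 = 16
i=2: S_2 = 7 + 9*2 = 25
i=3: S_3 = 7 + 9*3 = 34
i=4: S_4 = 7 + 9*4 = 43
i=5: S_5 = 7 + 9*5 = 52
The first 6 terms are: [7, 16, 25, 34, 43, 52]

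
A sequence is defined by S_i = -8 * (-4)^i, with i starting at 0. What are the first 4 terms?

This is a geometric sequence.
i=0: S_0 = -8 * (-4)^0 = -8
i=1: S_1 = -8 * (-4)^1 = 32
i=2: S_2 = -8 * (-4)^2 = -128
i=3: S_3 = -8 * (-4)^3 = 512
The first 4 terms are: [-8, 32, -128, 512]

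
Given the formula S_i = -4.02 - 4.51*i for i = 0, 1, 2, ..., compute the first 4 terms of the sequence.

This is an arithmetic sequence.
i=0: S_0 = -4.02 + -4.51*0 = -4.02
i=1: S_1 = -4.02 + -4.51*1 = -8.53
i=2: S_2 = -4.02 + -4.51*2 = -13.04
i=3: S_3 = -4.02 + -4.51*3 = -17.55
The first 4 terms are: [-4.02, -8.53, -13.04, -17.55]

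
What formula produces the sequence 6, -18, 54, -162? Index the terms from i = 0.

Check ratios: -18 / 6 = -3.0
Common ratio r = -3.
First term a = 6.
Formula: S_i = 6 * (-3)^i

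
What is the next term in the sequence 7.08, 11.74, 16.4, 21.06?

Differences: 11.74 - 7.08 = 4.66
This is an arithmetic sequence with common difference d = 4.66.
Next term = 21.06 + 4.66 = 25.72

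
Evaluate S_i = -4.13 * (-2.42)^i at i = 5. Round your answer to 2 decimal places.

S_5 = -4.13 * (-2.42)^5 ≈ -4.13 * -82.9998 ≈ 342.79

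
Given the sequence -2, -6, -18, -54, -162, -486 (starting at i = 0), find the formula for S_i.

Check ratios: -6 / -2 = 3.0
Common ratio r = 3.
First term a = -2.
Formula: S_i = -2 * 3^i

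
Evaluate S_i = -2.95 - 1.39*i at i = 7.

S_7 = -2.95 + -1.39*7 = -2.95 + -9.73 = -12.68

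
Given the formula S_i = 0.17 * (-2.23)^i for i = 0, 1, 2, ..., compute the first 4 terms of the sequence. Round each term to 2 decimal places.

This is a geometric sequence.
i=0: S_0 = 0.17 * (-2.23)^0 = 0.17
i=1: S_1 = 0.17 * (-2.23)^1 ≈ -0.38
i=2: S_2 = 0.17 * (-2.23)^2 ≈ 0.85
i=3: S_3 = 0.17 * (-2.23)^3 ≈ -1.89
The first 4 terms are: [0.17, -0.38, 0.85, -1.89]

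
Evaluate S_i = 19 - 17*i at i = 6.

S_6 = 19 + -17*6 = 19 + -102 = -83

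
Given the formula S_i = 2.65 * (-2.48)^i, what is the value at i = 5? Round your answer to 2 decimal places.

S_5 = 2.65 * (-2.48)^5 ≈ 2.65 * -93.812 ≈ -248.6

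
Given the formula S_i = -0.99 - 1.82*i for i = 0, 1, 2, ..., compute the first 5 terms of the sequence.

This is an arithmetic sequence.
i=0: S_0 = -0.99 + -1.82*0 = -0.99
i=1: S_1 = -0.99 + -1.82*1 = -2.81
i=2: S_2 = -0.99 + -1.82*2 = -4.63
i=3: S_3 = -0.99 + -1.82*3 = -6.45
i=4: S_4 = -0.99 + -1.82*4 = -8.27
The first 5 terms are: [-0.99, -2.81, -4.63, -6.45, -8.27]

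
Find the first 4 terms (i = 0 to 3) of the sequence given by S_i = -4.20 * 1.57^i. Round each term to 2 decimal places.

This is a geometric sequence.
i=0: S_0 = -4.2 * 1.57^0 = -4.2
i=1: S_1 = -4.2 * 1.57^1 ≈ -6.59
i=2: S_2 = -4.2 * 1.57^2 ≈ -10.35
i=3: S_3 = -4.2 * 1.57^3 ≈ -16.25
The first 4 terms are: [-4.2, -6.59, -10.35, -16.25]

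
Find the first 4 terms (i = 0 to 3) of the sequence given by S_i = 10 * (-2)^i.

This is a geometric sequence.
i=0: S_0 = 10 * (-2)^0 = 10
i=1: S_1 = 10 * (-2)^1 = -20
i=2: S_2 = 10 * (-2)^2 = 40
i=3: S_3 = 10 * (-2)^3 = -80
The first 4 terms are: [10, -20, 40, -80]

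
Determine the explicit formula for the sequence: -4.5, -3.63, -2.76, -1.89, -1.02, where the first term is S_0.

Check differences: -3.63 - -4.5 = 0.87
-2.76 - -3.63 = 0.87
Common difference d = 0.87.
First term a = -4.5.
Formula: S_i = -4.50 + 0.87*i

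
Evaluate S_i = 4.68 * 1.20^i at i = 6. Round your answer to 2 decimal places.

S_6 = 4.68 * 1.2^6 ≈ 4.68 * 2.986 ≈ 13.97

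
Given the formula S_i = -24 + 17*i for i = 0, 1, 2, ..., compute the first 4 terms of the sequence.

This is an arithmetic sequence.
i=0: S_0 = -24 + 17*0 = -24
i=1: S_1 = -24 + 17*1 = -7
i=2: S_2 = -24 + 17*2 = 10
i=3: S_3 = -24 + 17*3 = 27
The first 4 terms are: [-24, -7, 10, 27]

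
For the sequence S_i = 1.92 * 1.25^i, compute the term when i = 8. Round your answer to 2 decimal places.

S_8 = 1.92 * 1.25^8 ≈ 1.92 * 5.9605 ≈ 11.44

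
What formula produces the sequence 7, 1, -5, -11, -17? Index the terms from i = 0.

Check differences: 1 - 7 = -6
-5 - 1 = -6
Common difference d = -6.
First term a = 7.
Formula: S_i = 7 - 6*i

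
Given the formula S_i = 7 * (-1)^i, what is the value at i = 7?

S_7 = 7 * (-1)^7 = 7 * -1 = -7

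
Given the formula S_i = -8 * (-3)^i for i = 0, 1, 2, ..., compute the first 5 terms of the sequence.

This is a geometric sequence.
i=0: S_0 = -8 * (-3)^0 = -8
i=1: S_1 = -8 * (-3)^1 = 24
i=2: S_2 = -8 * (-3)^2 = -72
i=3: S_3 = -8 * (-3)^3 = 216
i=4: S_4 = -8 * (-3)^4 = -648
The first 5 terms are: [-8, 24, -72, 216, -648]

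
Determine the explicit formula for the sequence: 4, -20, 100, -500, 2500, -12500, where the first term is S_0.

Check ratios: -20 / 4 = -5.0
Common ratio r = -5.
First term a = 4.
Formula: S_i = 4 * (-5)^i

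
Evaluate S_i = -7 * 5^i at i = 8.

S_8 = -7 * 5^8 = -7 * 390625 = -2734375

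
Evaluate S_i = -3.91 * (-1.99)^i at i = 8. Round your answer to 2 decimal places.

S_8 = -3.91 * (-1.99)^8 ≈ -3.91 * 245.9374 ≈ -961.62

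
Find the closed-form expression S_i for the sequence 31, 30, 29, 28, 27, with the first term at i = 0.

Check differences: 30 - 31 = -1
29 - 30 = -1
Common difference d = -1.
First term a = 31.
Formula: S_i = 31 - 1*i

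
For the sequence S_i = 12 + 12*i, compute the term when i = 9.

S_9 = 12 + 12*9 = 12 + 108 = 120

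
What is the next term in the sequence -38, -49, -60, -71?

Differences: -49 - -38 = -11
This is an arithmetic sequence with common difference d = -11.
Next term = -71 + -11 = -82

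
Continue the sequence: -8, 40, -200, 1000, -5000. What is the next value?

Ratios: 40 / -8 = -5.0
This is a geometric sequence with common ratio r = -5.
Next term = -5000 * -5 = 25000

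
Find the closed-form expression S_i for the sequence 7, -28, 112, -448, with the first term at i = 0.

Check ratios: -28 / 7 = -4.0
Common ratio r = -4.
First term a = 7.
Formula: S_i = 7 * (-4)^i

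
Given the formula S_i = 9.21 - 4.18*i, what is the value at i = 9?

S_9 = 9.21 + -4.18*9 = 9.21 + -37.62 = -28.41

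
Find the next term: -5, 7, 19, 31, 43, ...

Differences: 7 - -5 = 12
This is an arithmetic sequence with common difference d = 12.
Next term = 43 + 12 = 55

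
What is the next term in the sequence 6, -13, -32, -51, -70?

Differences: -13 - 6 = -19
This is an arithmetic sequence with common difference d = -19.
Next term = -70 + -19 = -89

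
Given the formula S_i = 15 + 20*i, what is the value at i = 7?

S_7 = 15 + 20*7 = 15 + 140 = 155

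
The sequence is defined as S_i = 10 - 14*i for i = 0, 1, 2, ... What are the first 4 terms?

This is an arithmetic sequence.
i=0: S_0 = 10 + -14*0 = 10
i=1: S_1 = 10 + -14*1 = -4
i=2: S_2 = 10 + -14*2 = -18
i=3: S_3 = 10 + -14*3 = -32
The first 4 terms are: [10, -4, -18, -32]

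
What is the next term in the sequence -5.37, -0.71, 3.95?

Differences: -0.71 - -5.37 = 4.66
This is an arithmetic sequence with common difference d = 4.66.
Next term = 3.95 + 4.66 = 8.61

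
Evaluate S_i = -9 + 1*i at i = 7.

S_7 = -9 + 1*7 = -9 + 7 = -2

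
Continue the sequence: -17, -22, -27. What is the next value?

Differences: -22 - -17 = -5
This is an arithmetic sequence with common difference d = -5.
Next term = -27 + -5 = -32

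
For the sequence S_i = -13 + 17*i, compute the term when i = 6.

S_6 = -13 + 17*6 = -13 + 102 = 89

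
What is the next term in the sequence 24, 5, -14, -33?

Differences: 5 - 24 = -19
This is an arithmetic sequence with common difference d = -19.
Next term = -33 + -19 = -52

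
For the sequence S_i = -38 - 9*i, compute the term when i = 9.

S_9 = -38 + -9*9 = -38 + -81 = -119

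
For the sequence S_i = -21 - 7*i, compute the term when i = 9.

S_9 = -21 + -7*9 = -21 + -63 = -84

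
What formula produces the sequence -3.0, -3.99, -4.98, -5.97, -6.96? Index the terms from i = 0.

Check differences: -3.99 - -3.0 = -0.99
-4.98 - -3.99 = -0.99
Common difference d = -0.99.
First term a = -3.0.
Formula: S_i = -3.00 - 0.99*i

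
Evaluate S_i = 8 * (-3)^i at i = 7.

S_7 = 8 * (-3)^7 = 8 * -2187 = -17496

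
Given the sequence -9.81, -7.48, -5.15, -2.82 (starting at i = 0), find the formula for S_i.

Check differences: -7.48 - -9.81 = 2.33
-5.15 - -7.48 = 2.33
Common difference d = 2.33.
First term a = -9.81.
Formula: S_i = -9.81 + 2.33*i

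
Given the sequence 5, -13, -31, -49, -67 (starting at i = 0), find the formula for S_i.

Check differences: -13 - 5 = -18
-31 - -13 = -18
Common difference d = -18.
First term a = 5.
Formula: S_i = 5 - 18*i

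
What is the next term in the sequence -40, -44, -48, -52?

Differences: -44 - -40 = -4
This is an arithmetic sequence with common difference d = -4.
Next term = -52 + -4 = -56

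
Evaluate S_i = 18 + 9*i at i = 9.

S_9 = 18 + 9*9 = 18 + 81 = 99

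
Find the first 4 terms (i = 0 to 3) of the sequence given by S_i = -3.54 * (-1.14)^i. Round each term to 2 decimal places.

This is a geometric sequence.
i=0: S_0 = -3.54 * (-1.14)^0 = -3.54
i=1: S_1 = -3.54 * (-1.14)^1 ≈ 4.04
i=2: S_2 = -3.54 * (-1.14)^2 ≈ -4.6
i=3: S_3 = -3.54 * (-1.14)^3 ≈ 5.24
The first 4 terms are: [-3.54, 4.04, -4.6, 5.24]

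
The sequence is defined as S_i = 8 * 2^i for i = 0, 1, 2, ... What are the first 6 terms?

This is a geometric sequence.
i=0: S_0 = 8 * 2^0 = 8
i=1: S_1 = 8 * 2^1 = 16
i=2: S_2 = 8 * 2^2 = 32
i=3: S_3 = 8 * 2^3 = 64
i=4: S_4 = 8 * 2^4 = 128
i=5: S_5 = 8 * 2^5 = 256
The first 6 terms are: [8, 16, 32, 64, 128, 256]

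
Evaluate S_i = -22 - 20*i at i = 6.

S_6 = -22 + -20*6 = -22 + -120 = -142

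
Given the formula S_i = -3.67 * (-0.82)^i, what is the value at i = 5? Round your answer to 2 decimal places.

S_5 = -3.67 * (-0.82)^5 ≈ -3.67 * -0.3707 ≈ 1.36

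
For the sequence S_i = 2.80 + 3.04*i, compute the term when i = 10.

S_10 = 2.8 + 3.04*10 = 2.8 + 30.4 = 33.2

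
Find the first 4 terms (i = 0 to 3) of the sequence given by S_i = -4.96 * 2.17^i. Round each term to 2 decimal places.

This is a geometric sequence.
i=0: S_0 = -4.96 * 2.17^0 = -4.96
i=1: S_1 = -4.96 * 2.17^1 ≈ -10.76
i=2: S_2 = -4.96 * 2.17^2 ≈ -23.36
i=3: S_3 = -4.96 * 2.17^3 ≈ -50.68
The first 4 terms are: [-4.96, -10.76, -23.36, -50.68]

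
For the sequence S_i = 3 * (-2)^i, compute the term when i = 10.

S_10 = 3 * (-2)^10 = 3 * 1024 = 3072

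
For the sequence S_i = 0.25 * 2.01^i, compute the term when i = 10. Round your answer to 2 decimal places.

S_10 = 0.25 * 2.01^10 ≈ 0.25 * 1076.3675 ≈ 269.09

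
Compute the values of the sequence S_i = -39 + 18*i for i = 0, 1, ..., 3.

This is an arithmetic sequence.
i=0: S_0 = -39 + 18*0 = -39
i=1: S_1 = -39 + 18*1 = -21
i=2: S_2 = -39 + 18*2 = -3
i=3: S_3 = -39 + 18*3 = 15
The first 4 terms are: [-39, -21, -3, 15]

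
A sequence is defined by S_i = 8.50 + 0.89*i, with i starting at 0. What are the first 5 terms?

This is an arithmetic sequence.
i=0: S_0 = 8.5 + 0.89*0 = 8.5
i=1: S_1 = 8.5 + 0.89*1 = 9.39
i=2: S_2 = 8.5 + 0.89*2 = 10.28
i=3: S_3 = 8.5 + 0.89*3 = 11.17
i=4: S_4 = 8.5 + 0.89*4 = 12.06
The first 5 terms are: [8.5, 9.39, 10.28, 11.17, 12.06]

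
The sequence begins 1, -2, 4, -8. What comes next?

Ratios: -2 / 1 = -2.0
This is a geometric sequence with common ratio r = -2.
Next term = -8 * -2 = 16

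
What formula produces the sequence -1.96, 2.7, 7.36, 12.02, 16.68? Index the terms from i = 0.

Check differences: 2.7 - -1.96 = 4.66
7.36 - 2.7 = 4.66
Common difference d = 4.66.
First term a = -1.96.
Formula: S_i = -1.96 + 4.66*i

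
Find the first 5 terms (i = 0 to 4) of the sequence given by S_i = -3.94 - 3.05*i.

This is an arithmetic sequence.
i=0: S_0 = -3.94 + -3.05*0 = -3.94
i=1: S_1 = -3.94 + -3.05*1 = -6.99
i=2: S_2 = -3.94 + -3.05*2 = -10.04
i=3: S_3 = -3.94 + -3.05*3 = -13.09
i=4: S_4 = -3.94 + -3.05*4 = -16.14
The first 5 terms are: [-3.94, -6.99, -10.04, -13.09, -16.14]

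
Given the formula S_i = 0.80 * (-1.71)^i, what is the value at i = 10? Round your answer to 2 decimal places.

S_10 = 0.8 * (-1.71)^10 ≈ 0.8 * 213.7771 ≈ 171.02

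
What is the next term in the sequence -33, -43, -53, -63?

Differences: -43 - -33 = -10
This is an arithmetic sequence with common difference d = -10.
Next term = -63 + -10 = -73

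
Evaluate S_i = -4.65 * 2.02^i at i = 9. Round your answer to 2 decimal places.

S_9 = -4.65 * 2.02^9 ≈ -4.65 * 559.9669 ≈ -2603.85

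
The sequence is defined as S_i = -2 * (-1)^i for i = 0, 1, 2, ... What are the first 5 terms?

This is a geometric sequence.
i=0: S_0 = -2 * (-1)^0 = -2
i=1: S_1 = -2 * (-1)^1 = 2
i=2: S_2 = -2 * (-1)^2 = -2
i=3: S_3 = -2 * (-1)^3 = 2
i=4: S_4 = -2 * (-1)^4 = -2
The first 5 terms are: [-2, 2, -2, 2, -2]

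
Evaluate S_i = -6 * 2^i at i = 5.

S_5 = -6 * 2^5 = -6 * 32 = -192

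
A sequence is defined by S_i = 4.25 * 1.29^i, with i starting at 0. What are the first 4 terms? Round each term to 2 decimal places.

This is a geometric sequence.
i=0: S_0 = 4.25 * 1.29^0 = 4.25
i=1: S_1 = 4.25 * 1.29^1 ≈ 5.48
i=2: S_2 = 4.25 * 1.29^2 ≈ 7.07
i=3: S_3 = 4.25 * 1.29^3 ≈ 9.12
The first 4 terms are: [4.25, 5.48, 7.07, 9.12]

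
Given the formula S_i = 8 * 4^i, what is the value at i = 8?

S_8 = 8 * 4^8 = 8 * 65536 = 524288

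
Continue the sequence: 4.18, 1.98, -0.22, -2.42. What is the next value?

Differences: 1.98 - 4.18 = -2.2
This is an arithmetic sequence with common difference d = -2.2.
Next term = -2.42 + -2.2 = -4.62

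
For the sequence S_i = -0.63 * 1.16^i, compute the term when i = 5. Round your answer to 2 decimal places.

S_5 = -0.63 * 1.16^5 ≈ -0.63 * 2.1003 ≈ -1.32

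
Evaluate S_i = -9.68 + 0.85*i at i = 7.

S_7 = -9.68 + 0.85*7 = -9.68 + 5.95 = -3.73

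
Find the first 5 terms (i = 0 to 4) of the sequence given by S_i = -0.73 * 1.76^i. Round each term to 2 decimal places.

This is a geometric sequence.
i=0: S_0 = -0.73 * 1.76^0 = -0.73
i=1: S_1 = -0.73 * 1.76^1 ≈ -1.28
i=2: S_2 = -0.73 * 1.76^2 ≈ -2.26
i=3: S_3 = -0.73 * 1.76^3 ≈ -3.98
i=4: S_4 = -0.73 * 1.76^4 ≈ -7.0
The first 5 terms are: [-0.73, -1.28, -2.26, -3.98, -7.0]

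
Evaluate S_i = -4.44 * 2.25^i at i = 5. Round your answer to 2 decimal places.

S_5 = -4.44 * 2.25^5 ≈ -4.44 * 57.665 ≈ -256.03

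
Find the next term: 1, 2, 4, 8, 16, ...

Ratios: 2 / 1 = 2.0
This is a geometric sequence with common ratio r = 2.
Next term = 16 * 2 = 32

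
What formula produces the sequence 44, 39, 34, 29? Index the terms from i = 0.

Check differences: 39 - 44 = -5
34 - 39 = -5
Common difference d = -5.
First term a = 44.
Formula: S_i = 44 - 5*i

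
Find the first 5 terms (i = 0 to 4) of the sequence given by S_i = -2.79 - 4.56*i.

This is an arithmetic sequence.
i=0: S_0 = -2.79 + -4.56*0 = -2.79
i=1: S_1 = -2.79 + -4.56*1 = -7.35
i=2: S_2 = -2.79 + -4.56*2 = -11.91
i=3: S_3 = -2.79 + -4.56*3 = -16.47
i=4: S_4 = -2.79 + -4.56*4 = -21.03
The first 5 terms are: [-2.79, -7.35, -11.91, -16.47, -21.03]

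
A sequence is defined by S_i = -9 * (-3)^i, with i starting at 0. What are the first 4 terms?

This is a geometric sequence.
i=0: S_0 = -9 * (-3)^0 = -9
i=1: S_1 = -9 * (-3)^1 = 27
i=2: S_2 = -9 * (-3)^2 = -81
i=3: S_3 = -9 * (-3)^3 = 243
The first 4 terms are: [-9, 27, -81, 243]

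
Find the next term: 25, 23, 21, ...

Differences: 23 - 25 = -2
This is an arithmetic sequence with common difference d = -2.
Next term = 21 + -2 = 19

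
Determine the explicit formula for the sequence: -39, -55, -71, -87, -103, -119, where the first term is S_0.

Check differences: -55 - -39 = -16
-71 - -55 = -16
Common difference d = -16.
First term a = -39.
Formula: S_i = -39 - 16*i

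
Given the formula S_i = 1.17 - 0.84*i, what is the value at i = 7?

S_7 = 1.17 + -0.84*7 = 1.17 + -5.88 = -4.71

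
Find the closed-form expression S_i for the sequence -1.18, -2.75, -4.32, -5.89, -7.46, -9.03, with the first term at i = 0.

Check differences: -2.75 - -1.18 = -1.57
-4.32 - -2.75 = -1.57
Common difference d = -1.57.
First term a = -1.18.
Formula: S_i = -1.18 - 1.57*i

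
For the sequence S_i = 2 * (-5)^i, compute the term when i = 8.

S_8 = 2 * (-5)^8 = 2 * 390625 = 781250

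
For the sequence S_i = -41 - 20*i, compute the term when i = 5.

S_5 = -41 + -20*5 = -41 + -100 = -141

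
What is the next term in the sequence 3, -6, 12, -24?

Ratios: -6 / 3 = -2.0
This is a geometric sequence with common ratio r = -2.
Next term = -24 * -2 = 48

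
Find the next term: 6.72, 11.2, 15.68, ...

Differences: 11.2 - 6.72 = 4.48
This is an arithmetic sequence with common difference d = 4.48.
Next term = 15.68 + 4.48 = 20.16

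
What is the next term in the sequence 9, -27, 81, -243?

Ratios: -27 / 9 = -3.0
This is a geometric sequence with common ratio r = -3.
Next term = -243 * -3 = 729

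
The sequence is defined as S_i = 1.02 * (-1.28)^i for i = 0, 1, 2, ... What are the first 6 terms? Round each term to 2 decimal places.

This is a geometric sequence.
i=0: S_0 = 1.02 * (-1.28)^0 = 1.02
i=1: S_1 = 1.02 * (-1.28)^1 ≈ -1.31
i=2: S_2 = 1.02 * (-1.28)^2 ≈ 1.67
i=3: S_3 = 1.02 * (-1.28)^3 ≈ -2.14
i=4: S_4 = 1.02 * (-1.28)^4 ≈ 2.74
i=5: S_5 = 1.02 * (-1.28)^5 ≈ -3.5
The first 6 terms are: [1.02, -1.31, 1.67, -2.14, 2.74, -3.5]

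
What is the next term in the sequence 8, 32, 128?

Ratios: 32 / 8 = 4.0
This is a geometric sequence with common ratio r = 4.
Next term = 128 * 4 = 512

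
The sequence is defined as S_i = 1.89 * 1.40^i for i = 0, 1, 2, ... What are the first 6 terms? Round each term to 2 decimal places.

This is a geometric sequence.
i=0: S_0 = 1.89 * 1.4^0 = 1.89
i=1: S_1 = 1.89 * 1.4^1 ≈ 2.65
i=2: S_2 = 1.89 * 1.4^2 ≈ 3.7
i=3: S_3 = 1.89 * 1.4^3 ≈ 5.19
i=4: S_4 = 1.89 * 1.4^4 ≈ 7.26
i=5: S_5 = 1.89 * 1.4^5 ≈ 10.16
The first 6 terms are: [1.89, 2.65, 3.7, 5.19, 7.26, 10.16]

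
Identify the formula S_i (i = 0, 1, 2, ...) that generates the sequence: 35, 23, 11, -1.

Check differences: 23 - 35 = -12
11 - 23 = -12
Common difference d = -12.
First term a = 35.
Formula: S_i = 35 - 12*i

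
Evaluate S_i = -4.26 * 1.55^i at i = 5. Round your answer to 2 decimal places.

S_5 = -4.26 * 1.55^5 ≈ -4.26 * 8.9466 ≈ -38.11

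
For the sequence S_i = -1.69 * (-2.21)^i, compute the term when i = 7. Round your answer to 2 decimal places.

S_7 = -1.69 * (-2.21)^7 ≈ -1.69 * -257.4814 ≈ 435.14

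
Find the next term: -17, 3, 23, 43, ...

Differences: 3 - -17 = 20
This is an arithmetic sequence with common difference d = 20.
Next term = 43 + 20 = 63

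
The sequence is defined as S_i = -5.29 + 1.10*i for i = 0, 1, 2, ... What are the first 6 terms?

This is an arithmetic sequence.
i=0: S_0 = -5.29 + 1.1*0 = -5.29
i=1: S_1 = -5.29 + 1.1*1 = -4.19
i=2: S_2 = -5.29 + 1.1*2 = -3.09
i=3: S_3 = -5.29 + 1.1*3 = -1.99
i=4: S_4 = -5.29 + 1.1*4 = -0.89
i=5: S_5 = -5.29 + 1.1*5 = 0.21
The first 6 terms are: [-5.29, -4.19, -3.09, -1.99, -0.89, 0.21]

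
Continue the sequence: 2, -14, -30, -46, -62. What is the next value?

Differences: -14 - 2 = -16
This is an arithmetic sequence with common difference d = -16.
Next term = -62 + -16 = -78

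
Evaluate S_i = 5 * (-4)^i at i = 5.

S_5 = 5 * (-4)^5 = 5 * -1024 = -5120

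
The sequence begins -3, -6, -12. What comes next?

Ratios: -6 / -3 = 2.0
This is a geometric sequence with common ratio r = 2.
Next term = -12 * 2 = -24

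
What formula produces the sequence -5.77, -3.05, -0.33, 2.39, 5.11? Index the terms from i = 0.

Check differences: -3.05 - -5.77 = 2.72
-0.33 - -3.05 = 2.72
Common difference d = 2.72.
First term a = -5.77.
Formula: S_i = -5.77 + 2.72*i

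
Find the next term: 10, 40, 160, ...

Ratios: 40 / 10 = 4.0
This is a geometric sequence with common ratio r = 4.
Next term = 160 * 4 = 640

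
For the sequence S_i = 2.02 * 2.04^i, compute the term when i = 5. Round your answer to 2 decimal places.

S_5 = 2.02 * 2.04^5 ≈ 2.02 * 35.3306 ≈ 71.37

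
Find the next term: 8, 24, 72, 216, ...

Ratios: 24 / 8 = 3.0
This is a geometric sequence with common ratio r = 3.
Next term = 216 * 3 = 648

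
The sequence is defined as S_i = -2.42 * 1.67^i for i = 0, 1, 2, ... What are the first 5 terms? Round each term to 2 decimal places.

This is a geometric sequence.
i=0: S_0 = -2.42 * 1.67^0 = -2.42
i=1: S_1 = -2.42 * 1.67^1 ≈ -4.04
i=2: S_2 = -2.42 * 1.67^2 ≈ -6.75
i=3: S_3 = -2.42 * 1.67^3 ≈ -11.27
i=4: S_4 = -2.42 * 1.67^4 ≈ -18.82
The first 5 terms are: [-2.42, -4.04, -6.75, -11.27, -18.82]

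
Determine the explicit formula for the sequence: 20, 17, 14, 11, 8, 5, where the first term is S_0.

Check differences: 17 - 20 = -3
14 - 17 = -3
Common difference d = -3.
First term a = 20.
Formula: S_i = 20 - 3*i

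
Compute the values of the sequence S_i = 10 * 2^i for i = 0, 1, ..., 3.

This is a geometric sequence.
i=0: S_0 = 10 * 2^0 = 10
i=1: S_1 = 10 * 2^1 = 20
i=2: S_2 = 10 * 2^2 = 40
i=3: S_3 = 10 * 2^3 = 80
The first 4 terms are: [10, 20, 40, 80]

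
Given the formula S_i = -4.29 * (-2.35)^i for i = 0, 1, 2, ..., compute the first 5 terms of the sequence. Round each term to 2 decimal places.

This is a geometric sequence.
i=0: S_0 = -4.29 * (-2.35)^0 = -4.29
i=1: S_1 = -4.29 * (-2.35)^1 ≈ 10.08
i=2: S_2 = -4.29 * (-2.35)^2 ≈ -23.69
i=3: S_3 = -4.29 * (-2.35)^3 ≈ 55.68
i=4: S_4 = -4.29 * (-2.35)^4 ≈ -130.84
The first 5 terms are: [-4.29, 10.08, -23.69, 55.68, -130.84]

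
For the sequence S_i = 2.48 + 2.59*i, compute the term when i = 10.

S_10 = 2.48 + 2.59*10 = 2.48 + 25.9 = 28.38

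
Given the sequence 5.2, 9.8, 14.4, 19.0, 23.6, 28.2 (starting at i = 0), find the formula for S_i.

Check differences: 9.8 - 5.2 = 4.6
14.4 - 9.8 = 4.6
Common difference d = 4.6.
First term a = 5.2.
Formula: S_i = 5.20 + 4.60*i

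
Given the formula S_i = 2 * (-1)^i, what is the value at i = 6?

S_6 = 2 * (-1)^6 = 2 * 1 = 2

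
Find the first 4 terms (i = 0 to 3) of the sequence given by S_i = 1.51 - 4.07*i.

This is an arithmetic sequence.
i=0: S_0 = 1.51 + -4.07*0 = 1.51
i=1: S_1 = 1.51 + -4.07*1 = -2.56
i=2: S_2 = 1.51 + -4.07*2 = -6.63
i=3: S_3 = 1.51 + -4.07*3 = -10.7
The first 4 terms are: [1.51, -2.56, -6.63, -10.7]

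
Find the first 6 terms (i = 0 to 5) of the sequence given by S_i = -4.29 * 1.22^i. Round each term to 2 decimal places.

This is a geometric sequence.
i=0: S_0 = -4.29 * 1.22^0 = -4.29
i=1: S_1 = -4.29 * 1.22^1 ≈ -5.23
i=2: S_2 = -4.29 * 1.22^2 ≈ -6.39
i=3: S_3 = -4.29 * 1.22^3 ≈ -7.79
i=4: S_4 = -4.29 * 1.22^4 ≈ -9.5
i=5: S_5 = -4.29 * 1.22^5 ≈ -11.59
The first 6 terms are: [-4.29, -5.23, -6.39, -7.79, -9.5, -11.59]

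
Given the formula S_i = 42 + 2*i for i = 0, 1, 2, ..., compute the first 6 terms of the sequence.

This is an arithmetic sequence.
i=0: S_0 = 42 + 2*0 = 42
i=1: S_1 = 42 + 2*1 = 44
i=2: S_2 = 42 + 2*2 = 46
i=3: S_3 = 42 + 2*3 = 48
i=4: S_4 = 42 + 2*4 = 50
i=5: S_5 = 42 + 2*5 = 52
The first 6 terms are: [42, 44, 46, 48, 50, 52]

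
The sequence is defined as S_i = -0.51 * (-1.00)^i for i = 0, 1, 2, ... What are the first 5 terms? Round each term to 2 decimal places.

This is a geometric sequence.
i=0: S_0 = -0.51 * (-1.0)^0 = -0.51
i=1: S_1 = -0.51 * (-1.0)^1 = 0.51
i=2: S_2 = -0.51 * (-1.0)^2 = -0.51
i=3: S_3 = -0.51 * (-1.0)^3 = 0.51
i=4: S_4 = -0.51 * (-1.0)^4 = -0.51
The first 5 terms are: [-0.51, 0.51, -0.51, 0.51, -0.51]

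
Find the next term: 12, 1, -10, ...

Differences: 1 - 12 = -11
This is an arithmetic sequence with common difference d = -11.
Next term = -10 + -11 = -21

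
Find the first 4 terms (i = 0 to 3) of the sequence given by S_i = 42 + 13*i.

This is an arithmetic sequence.
i=0: S_0 = 42 + 13*0 = 42
i=1: S_1 = 42 + 13*1 = 55
i=2: S_2 = 42 + 13*2 = 68
i=3: S_3 = 42 + 13*3 = 81
The first 4 terms are: [42, 55, 68, 81]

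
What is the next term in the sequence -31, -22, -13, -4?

Differences: -22 - -31 = 9
This is an arithmetic sequence with common difference d = 9.
Next term = -4 + 9 = 5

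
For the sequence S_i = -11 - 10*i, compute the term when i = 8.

S_8 = -11 + -10*8 = -11 + -80 = -91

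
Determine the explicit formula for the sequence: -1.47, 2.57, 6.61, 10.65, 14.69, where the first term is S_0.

Check differences: 2.57 - -1.47 = 4.04
6.61 - 2.57 = 4.04
Common difference d = 4.04.
First term a = -1.47.
Formula: S_i = -1.47 + 4.04*i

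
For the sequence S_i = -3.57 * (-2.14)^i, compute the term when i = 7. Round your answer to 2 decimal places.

S_7 = -3.57 * (-2.14)^7 ≈ -3.57 * -205.54 ≈ 733.78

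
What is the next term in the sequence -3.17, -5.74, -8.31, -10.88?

Differences: -5.74 - -3.17 = -2.57
This is an arithmetic sequence with common difference d = -2.57.
Next term = -10.88 + -2.57 = -13.45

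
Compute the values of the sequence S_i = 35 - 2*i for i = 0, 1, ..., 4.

This is an arithmetic sequence.
i=0: S_0 = 35 + -2*0 = 35
i=1: S_1 = 35 + -2*1 = 33
i=2: S_2 = 35 + -2*2 = 31
i=3: S_3 = 35 + -2*3 = 29
i=4: S_4 = 35 + -2*4 = 27
The first 5 terms are: [35, 33, 31, 29, 27]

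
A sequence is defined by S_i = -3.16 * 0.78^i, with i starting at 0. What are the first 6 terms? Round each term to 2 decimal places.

This is a geometric sequence.
i=0: S_0 = -3.16 * 0.78^0 = -3.16
i=1: S_1 = -3.16 * 0.78^1 ≈ -2.46
i=2: S_2 = -3.16 * 0.78^2 ≈ -1.92
i=3: S_3 = -3.16 * 0.78^3 ≈ -1.5
i=4: S_4 = -3.16 * 0.78^4 ≈ -1.17
i=5: S_5 = -3.16 * 0.78^5 ≈ -0.91
The first 6 terms are: [-3.16, -2.46, -1.92, -1.5, -1.17, -0.91]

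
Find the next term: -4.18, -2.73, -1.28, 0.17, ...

Differences: -2.73 - -4.18 = 1.45
This is an arithmetic sequence with common difference d = 1.45.
Next term = 0.17 + 1.45 = 1.62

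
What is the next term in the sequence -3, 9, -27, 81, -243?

Ratios: 9 / -3 = -3.0
This is a geometric sequence with common ratio r = -3.
Next term = -243 * -3 = 729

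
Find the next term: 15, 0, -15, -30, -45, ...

Differences: 0 - 15 = -15
This is an arithmetic sequence with common difference d = -15.
Next term = -45 + -15 = -60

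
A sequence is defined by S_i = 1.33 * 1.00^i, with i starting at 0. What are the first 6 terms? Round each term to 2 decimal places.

This is a geometric sequence.
i=0: S_0 = 1.33 * 1.0^0 = 1.33
i=1: S_1 = 1.33 * 1.0^1 = 1.33
i=2: S_2 = 1.33 * 1.0^2 = 1.33
i=3: S_3 = 1.33 * 1.0^3 = 1.33
i=4: S_4 = 1.33 * 1.0^4 = 1.33
i=5: S_5 = 1.33 * 1.0^5 = 1.33
The first 6 terms are: [1.33, 1.33, 1.33, 1.33, 1.33, 1.33]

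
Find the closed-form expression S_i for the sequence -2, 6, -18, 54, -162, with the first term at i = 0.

Check ratios: 6 / -2 = -3.0
Common ratio r = -3.
First term a = -2.
Formula: S_i = -2 * (-3)^i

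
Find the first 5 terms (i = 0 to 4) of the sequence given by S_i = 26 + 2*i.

This is an arithmetic sequence.
i=0: S_0 = 26 + 2*0 = 26
i=1: S_1 = 26 + 2*1 = 28
i=2: S_2 = 26 + 2*2 = 30
i=3: S_3 = 26 + 2*3 = 32
i=4: S_4 = 26 + 2*4 = 34
The first 5 terms are: [26, 28, 30, 32, 34]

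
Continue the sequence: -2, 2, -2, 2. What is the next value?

Ratios: 2 / -2 = -1.0
This is a geometric sequence with common ratio r = -1.
Next term = 2 * -1 = -2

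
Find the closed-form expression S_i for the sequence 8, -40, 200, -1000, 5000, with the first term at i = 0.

Check ratios: -40 / 8 = -5.0
Common ratio r = -5.
First term a = 8.
Formula: S_i = 8 * (-5)^i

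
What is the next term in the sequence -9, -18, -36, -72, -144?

Ratios: -18 / -9 = 2.0
This is a geometric sequence with common ratio r = 2.
Next term = -144 * 2 = -288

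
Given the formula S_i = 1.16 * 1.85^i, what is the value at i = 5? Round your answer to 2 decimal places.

S_5 = 1.16 * 1.85^5 ≈ 1.16 * 21.67 ≈ 25.14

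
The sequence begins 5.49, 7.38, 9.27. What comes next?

Differences: 7.38 - 5.49 = 1.89
This is an arithmetic sequence with common difference d = 1.89.
Next term = 9.27 + 1.89 = 11.16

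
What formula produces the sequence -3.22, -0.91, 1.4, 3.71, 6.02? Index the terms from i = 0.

Check differences: -0.91 - -3.22 = 2.31
1.4 - -0.91 = 2.31
Common difference d = 2.31.
First term a = -3.22.
Formula: S_i = -3.22 + 2.31*i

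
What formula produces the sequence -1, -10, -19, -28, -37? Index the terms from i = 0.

Check differences: -10 - -1 = -9
-19 - -10 = -9
Common difference d = -9.
First term a = -1.
Formula: S_i = -1 - 9*i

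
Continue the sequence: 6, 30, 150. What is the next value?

Ratios: 30 / 6 = 5.0
This is a geometric sequence with common ratio r = 5.
Next term = 150 * 5 = 750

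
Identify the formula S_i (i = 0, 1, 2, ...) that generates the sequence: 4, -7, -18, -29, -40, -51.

Check differences: -7 - 4 = -11
-18 - -7 = -11
Common difference d = -11.
First term a = 4.
Formula: S_i = 4 - 11*i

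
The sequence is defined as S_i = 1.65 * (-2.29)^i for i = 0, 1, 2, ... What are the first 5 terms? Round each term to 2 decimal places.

This is a geometric sequence.
i=0: S_0 = 1.65 * (-2.29)^0 = 1.65
i=1: S_1 = 1.65 * (-2.29)^1 ≈ -3.78
i=2: S_2 = 1.65 * (-2.29)^2 ≈ 8.65
i=3: S_3 = 1.65 * (-2.29)^3 ≈ -19.81
i=4: S_4 = 1.65 * (-2.29)^4 ≈ 45.38
The first 5 terms are: [1.65, -3.78, 8.65, -19.81, 45.38]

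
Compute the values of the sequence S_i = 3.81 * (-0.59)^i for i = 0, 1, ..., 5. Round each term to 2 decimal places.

This is a geometric sequence.
i=0: S_0 = 3.81 * (-0.59)^0 = 3.81
i=1: S_1 = 3.81 * (-0.59)^1 ≈ -2.25
i=2: S_2 = 3.81 * (-0.59)^2 ≈ 1.33
i=3: S_3 = 3.81 * (-0.59)^3 ≈ -0.78
i=4: S_4 = 3.81 * (-0.59)^4 ≈ 0.46
i=5: S_5 = 3.81 * (-0.59)^5 ≈ -0.27
The first 6 terms are: [3.81, -2.25, 1.33, -0.78, 0.46, -0.27]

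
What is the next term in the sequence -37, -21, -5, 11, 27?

Differences: -21 - -37 = 16
This is an arithmetic sequence with common difference d = 16.
Next term = 27 + 16 = 43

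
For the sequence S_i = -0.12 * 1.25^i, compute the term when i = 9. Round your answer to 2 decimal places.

S_9 = -0.12 * 1.25^9 ≈ -0.12 * 7.4506 ≈ -0.89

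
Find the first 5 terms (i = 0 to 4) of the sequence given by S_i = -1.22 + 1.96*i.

This is an arithmetic sequence.
i=0: S_0 = -1.22 + 1.96*0 = -1.22
i=1: S_1 = -1.22 + 1.96*1 = 0.74
i=2: S_2 = -1.22 + 1.96*2 = 2.7
i=3: S_3 = -1.22 + 1.96*3 = 4.66
i=4: S_4 = -1.22 + 1.96*4 = 6.62
The first 5 terms are: [-1.22, 0.74, 2.7, 4.66, 6.62]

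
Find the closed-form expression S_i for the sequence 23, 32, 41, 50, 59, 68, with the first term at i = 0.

Check differences: 32 - 23 = 9
41 - 32 = 9
Common difference d = 9.
First term a = 23.
Formula: S_i = 23 + 9*i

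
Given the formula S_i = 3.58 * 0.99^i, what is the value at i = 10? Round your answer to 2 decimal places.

S_10 = 3.58 * 0.99^10 ≈ 3.58 * 0.9044 ≈ 3.24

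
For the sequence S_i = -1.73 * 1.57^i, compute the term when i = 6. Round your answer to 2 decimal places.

S_6 = -1.73 * 1.57^6 ≈ -1.73 * 14.9761 ≈ -25.91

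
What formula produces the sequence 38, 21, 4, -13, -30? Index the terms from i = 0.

Check differences: 21 - 38 = -17
4 - 21 = -17
Common difference d = -17.
First term a = 38.
Formula: S_i = 38 - 17*i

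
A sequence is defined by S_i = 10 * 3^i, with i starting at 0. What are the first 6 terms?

This is a geometric sequence.
i=0: S_0 = 10 * 3^0 = 10
i=1: S_1 = 10 * 3^1 = 30
i=2: S_2 = 10 * 3^2 = 90
i=3: S_3 = 10 * 3^3 = 270
i=4: S_4 = 10 * 3^4 = 810
i=5: S_5 = 10 * 3^5 = 2430
The first 6 terms are: [10, 30, 90, 270, 810, 2430]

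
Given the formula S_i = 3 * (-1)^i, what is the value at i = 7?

S_7 = 3 * (-1)^7 = 3 * -1 = -3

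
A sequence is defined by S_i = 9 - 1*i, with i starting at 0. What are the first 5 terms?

This is an arithmetic sequence.
i=0: S_0 = 9 + -1*0 = 9
i=1: S_1 = 9 + -1*1 = 8
i=2: S_2 = 9 + -1*2 = 7
i=3: S_3 = 9 + -1*3 = 6
i=4: S_4 = 9 + -1*4 = 5
The first 5 terms are: [9, 8, 7, 6, 5]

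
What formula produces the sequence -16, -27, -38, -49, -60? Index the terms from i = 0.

Check differences: -27 - -16 = -11
-38 - -27 = -11
Common difference d = -11.
First term a = -16.
Formula: S_i = -16 - 11*i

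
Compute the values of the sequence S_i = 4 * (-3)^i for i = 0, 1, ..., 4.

This is a geometric sequence.
i=0: S_0 = 4 * (-3)^0 = 4
i=1: S_1 = 4 * (-3)^1 = -12
i=2: S_2 = 4 * (-3)^2 = 36
i=3: S_3 = 4 * (-3)^3 = -108
i=4: S_4 = 4 * (-3)^4 = 324
The first 5 terms are: [4, -12, 36, -108, 324]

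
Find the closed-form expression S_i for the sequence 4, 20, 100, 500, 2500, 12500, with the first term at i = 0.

Check ratios: 20 / 4 = 5.0
Common ratio r = 5.
First term a = 4.
Formula: S_i = 4 * 5^i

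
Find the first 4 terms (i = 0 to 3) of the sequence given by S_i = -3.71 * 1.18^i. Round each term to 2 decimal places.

This is a geometric sequence.
i=0: S_0 = -3.71 * 1.18^0 = -3.71
i=1: S_1 = -3.71 * 1.18^1 ≈ -4.38
i=2: S_2 = -3.71 * 1.18^2 ≈ -5.17
i=3: S_3 = -3.71 * 1.18^3 ≈ -6.1
The first 4 terms are: [-3.71, -4.38, -5.17, -6.1]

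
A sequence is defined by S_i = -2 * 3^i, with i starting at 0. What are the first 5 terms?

This is a geometric sequence.
i=0: S_0 = -2 * 3^0 = -2
i=1: S_1 = -2 * 3^1 = -6
i=2: S_2 = -2 * 3^2 = -18
i=3: S_3 = -2 * 3^3 = -54
i=4: S_4 = -2 * 3^4 = -162
The first 5 terms are: [-2, -6, -18, -54, -162]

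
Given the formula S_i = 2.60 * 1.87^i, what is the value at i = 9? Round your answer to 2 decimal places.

S_9 = 2.6 * 1.87^9 ≈ 2.6 * 279.624 ≈ 727.02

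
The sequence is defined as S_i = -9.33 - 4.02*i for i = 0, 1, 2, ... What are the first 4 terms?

This is an arithmetic sequence.
i=0: S_0 = -9.33 + -4.02*0 = -9.33
i=1: S_1 = -9.33 + -4.02*1 = -13.35
i=2: S_2 = -9.33 + -4.02*2 = -17.37
i=3: S_3 = -9.33 + -4.02*3 = -21.39
The first 4 terms are: [-9.33, -13.35, -17.37, -21.39]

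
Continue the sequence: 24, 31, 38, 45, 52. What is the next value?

Differences: 31 - 24 = 7
This is an arithmetic sequence with common difference d = 7.
Next term = 52 + 7 = 59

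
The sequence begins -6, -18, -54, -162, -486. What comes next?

Ratios: -18 / -6 = 3.0
This is a geometric sequence with common ratio r = 3.
Next term = -486 * 3 = -1458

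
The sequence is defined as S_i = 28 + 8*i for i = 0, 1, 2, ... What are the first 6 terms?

This is an arithmetic sequence.
i=0: S_0 = 28 + 8*0 = 28
i=1: S_1 = 28 + 8*1 = 36
i=2: S_2 = 28 + 8*2 = 44
i=3: S_3 = 28 + 8*3 = 52
i=4: S_4 = 28 + 8*4 = 60
i=5: S_5 = 28 + 8*5 = 68
The first 6 terms are: [28, 36, 44, 52, 60, 68]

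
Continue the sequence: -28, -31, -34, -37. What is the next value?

Differences: -31 - -28 = -3
This is an arithmetic sequence with common difference d = -3.
Next term = -37 + -3 = -40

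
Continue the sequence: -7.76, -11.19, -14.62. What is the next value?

Differences: -11.19 - -7.76 = -3.43
This is an arithmetic sequence with common difference d = -3.43.
Next term = -14.62 + -3.43 = -18.05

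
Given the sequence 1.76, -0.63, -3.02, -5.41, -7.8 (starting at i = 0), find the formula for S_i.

Check differences: -0.63 - 1.76 = -2.39
-3.02 - -0.63 = -2.39
Common difference d = -2.39.
First term a = 1.76.
Formula: S_i = 1.76 - 2.39*i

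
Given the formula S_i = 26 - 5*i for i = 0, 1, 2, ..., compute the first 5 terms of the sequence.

This is an arithmetic sequence.
i=0: S_0 = 26 + -5*0 = 26
i=1: S_1 = 26 + -5*1 = 21
i=2: S_2 = 26 + -5*2 = 16
i=3: S_3 = 26 + -5*3 = 11
i=4: S_4 = 26 + -5*4 = 6
The first 5 terms are: [26, 21, 16, 11, 6]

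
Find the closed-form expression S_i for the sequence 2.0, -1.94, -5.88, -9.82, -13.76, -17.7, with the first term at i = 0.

Check differences: -1.94 - 2.0 = -3.94
-5.88 - -1.94 = -3.94
Common difference d = -3.94.
First term a = 2.0.
Formula: S_i = 2.00 - 3.94*i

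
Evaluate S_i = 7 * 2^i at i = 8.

S_8 = 7 * 2^8 = 7 * 256 = 1792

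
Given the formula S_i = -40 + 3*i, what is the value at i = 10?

S_10 = -40 + 3*10 = -40 + 30 = -10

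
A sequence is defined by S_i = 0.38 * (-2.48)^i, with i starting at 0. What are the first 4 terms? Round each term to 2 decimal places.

This is a geometric sequence.
i=0: S_0 = 0.38 * (-2.48)^0 = 0.38
i=1: S_1 = 0.38 * (-2.48)^1 ≈ -0.94
i=2: S_2 = 0.38 * (-2.48)^2 ≈ 2.34
i=3: S_3 = 0.38 * (-2.48)^3 ≈ -5.8
The first 4 terms are: [0.38, -0.94, 2.34, -5.8]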